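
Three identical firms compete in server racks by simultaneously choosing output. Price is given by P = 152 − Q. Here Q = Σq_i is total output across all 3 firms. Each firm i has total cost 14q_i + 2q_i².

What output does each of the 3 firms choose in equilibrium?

17.25

A representative firm's profit is π_i = q_i(152 − Q) − 14q_i − 2q_i², with Q = q_i + Σ_{j≠i} q_j.
First-order condition: 138 − 6q_i − Σ_{j≠i} q_j = 0.
Imposing symmetry (q_j = q for all j) turns Σ_{j≠i} q_j into 2q, so 138 = 8q and q = 17.25.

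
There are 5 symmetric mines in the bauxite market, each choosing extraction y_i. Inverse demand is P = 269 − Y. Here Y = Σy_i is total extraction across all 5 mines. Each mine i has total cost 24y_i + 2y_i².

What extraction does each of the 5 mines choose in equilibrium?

A representative mine's profit is π_i = y_i(269 − Y) − 24y_i − 2y_i², with Y = y_i + Σ_{j≠i} y_j.
First-order condition: 245 − 6y_i − Σ_{j≠i} y_j = 0.
With identical mines, set every y_j = y: then 245 − 6y − 4y = 0, i.e. y = 245/10 = 24.5.

24.5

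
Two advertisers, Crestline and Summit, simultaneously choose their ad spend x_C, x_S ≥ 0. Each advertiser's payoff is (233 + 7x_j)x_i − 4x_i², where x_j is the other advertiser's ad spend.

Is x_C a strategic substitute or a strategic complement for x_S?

strategic complements

Crestline's payoff is (233 + 7x_S)x_C − 4x_C².
∂π/∂x_C = 233 + 7x_S − 8x_C = 0, so x_C = 29.125 + 0.875x_S.
The best-response slope dx_C/dx_S = 0.875 > 0: the reaction function is upward-sloping, so the choices are strategic complements.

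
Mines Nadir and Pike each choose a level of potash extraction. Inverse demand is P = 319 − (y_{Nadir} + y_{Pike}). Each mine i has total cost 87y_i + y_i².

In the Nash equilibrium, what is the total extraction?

92.8

Mine Nadir's profit: π = y_{Nadir}(319 − (y_{Nadir} + y_{Pike})) − 87y_{Nadir} − y_{Nadir}².
∂π/∂y_{Nadir} = 232 − 4y_{Nadir} − y_{Pike} = 0, so y_{Nadir} = 58 − 0.25y_{Pike}.
By symmetry y_{Pike} = y_{Nadir}; substituting into the reaction function, 1.25y_{Nadir} = 58 and y_{Nadir} = 46.4.
Total extraction: 46.4 + 46.4 = 92.8.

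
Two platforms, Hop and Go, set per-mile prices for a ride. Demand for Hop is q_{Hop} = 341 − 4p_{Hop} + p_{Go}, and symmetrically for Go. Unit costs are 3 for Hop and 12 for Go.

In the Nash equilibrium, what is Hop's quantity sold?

192

Hop's profit: π = (p_{Hop} − 3)(341 − 4p_{Hop} + p_{Go}).
∂π/∂p_{Hop} = 353 − 8p_{Hop} + p_{Go} = 0 ⇒ p_{Hop} = 44.125 + 0.125p_{Go}.
Similarly p_{Go} = 48.625 + 0.125p_{Hop}.
Substituting the second reaction function into the first: p_{Hop} = 44.125 + 0.125(48.625 + 0.125p_{Hop}), which gives (63/64)p_{Hop} = 3213/64 ⇒ p_{Hop} = 51.
Then p_{Go} = 48.625 + 0.125·51 = 55.
q_{Hop} = 341 − 4·51 + 55 = 192.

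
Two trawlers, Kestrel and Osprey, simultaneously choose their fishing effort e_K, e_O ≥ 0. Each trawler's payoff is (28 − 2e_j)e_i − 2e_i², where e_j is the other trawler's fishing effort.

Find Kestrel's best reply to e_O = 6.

Kestrel's payoff is (28 − 2e_O)e_K − 2e_K².
∂π/∂e_K = 28 − 2e_O − 4e_K = 0, so e_K = 7 − 0.5e_O.
At e_O = 6: e_K = 7 − 0.5·6 = 4.

4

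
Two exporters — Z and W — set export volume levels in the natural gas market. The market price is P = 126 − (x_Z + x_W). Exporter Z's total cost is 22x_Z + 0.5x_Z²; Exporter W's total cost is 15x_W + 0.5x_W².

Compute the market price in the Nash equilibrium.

Exporter Z's profit: π = x_Z(126 − (x_Z + x_W)) − 22x_Z − 0.5x_Z².
∂π/∂x_Z = 104 − 3x_Z − x_W = 0, so x_Z = 104/3 − (1/3)x_W.
By the same steps for W: x_W = 37 − (1/3)x_Z.
Plugging x_W into Z's best response: x_Z = 104/3 − (1/3)(37 − (1/3)x_Z) ⇒ (8/9)x_Z = 67/3, so x_Z = 25.125.
Then x_W = 37 − (1/3)·25.125 = 28.625.
Equilibrium price: P = 126 − 53.75 = 72.25.

72.25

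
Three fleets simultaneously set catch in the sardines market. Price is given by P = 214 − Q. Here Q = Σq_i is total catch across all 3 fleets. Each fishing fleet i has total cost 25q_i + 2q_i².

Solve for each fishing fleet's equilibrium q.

A representative fishing fleet's profit is π_i = q_i(214 − Q) − 25q_i − 2q_i², with Q = q_i + Σ_{j≠i} q_j.
First-order condition: 189 − 6q_i − Σ_{j≠i} q_j = 0.
Imposing symmetry (q_j = q for all j) turns Σ_{j≠i} q_j into 2q, so 189 = 8q and q = 23.625.

23.625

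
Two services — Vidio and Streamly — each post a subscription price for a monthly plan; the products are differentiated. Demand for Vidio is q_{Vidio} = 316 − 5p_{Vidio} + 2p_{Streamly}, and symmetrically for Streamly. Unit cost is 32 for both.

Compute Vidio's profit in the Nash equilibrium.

3781.25

Vidio's profit: π = (p_{Vidio} − 32)(316 − 5p_{Vidio} + 2p_{Streamly}).
∂π/∂p_{Vidio} = 476 − 10p_{Vidio} + 2p_{Streamly} = 0 ⇒ p_{Vidio} = 47.6 + 0.2p_{Streamly}.
The game is symmetric, so in equilibrium p_{Streamly} = p_{Vidio}: the reaction function gives 0.8p_{Vidio} = 47.6, hence p_{Vidio} = 59.5.
q_{Vidio} = 316 − 5·59.5 + 2·59.5 = 137.5.
Profit = (59.5 − 32)·137.5 = 3781.25.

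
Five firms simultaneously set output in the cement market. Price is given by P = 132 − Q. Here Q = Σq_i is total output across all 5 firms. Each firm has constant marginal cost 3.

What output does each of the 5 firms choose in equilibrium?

21.5

A representative firm's profit is π_i = q_i(132 − Q) − 3q_i, with Q = q_i + Σ_{j≠i} q_j.
First-order condition: 129 − 2q_i − Σ_{j≠i} q_j = 0.
In a symmetric equilibrium every firm chooses the same q, so Σ_{j≠i} q_j = 4q. The condition becomes 129 − 6q = 0, giving q = 129/6 = 21.5.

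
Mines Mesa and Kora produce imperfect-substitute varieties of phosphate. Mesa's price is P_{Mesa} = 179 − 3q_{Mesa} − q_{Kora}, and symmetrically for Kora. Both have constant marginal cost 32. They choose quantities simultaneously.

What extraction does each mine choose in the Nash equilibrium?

Mine Mesa's profit: π = q_{Mesa}(179 − 3q_{Mesa} − q_{Kora}) − 32q_{Mesa}.
∂π/∂q_{Mesa} = 147 − 6q_{Mesa} − q_{Kora} = 0 ⇒ q_{Mesa} = 24.5 − (1/6)q_{Kora}.
The game is symmetric, so in equilibrium q_{Kora} = q_{Mesa}: the reaction function gives (7/6)q_{Mesa} = 24.5, hence q_{Mesa} = 21.

21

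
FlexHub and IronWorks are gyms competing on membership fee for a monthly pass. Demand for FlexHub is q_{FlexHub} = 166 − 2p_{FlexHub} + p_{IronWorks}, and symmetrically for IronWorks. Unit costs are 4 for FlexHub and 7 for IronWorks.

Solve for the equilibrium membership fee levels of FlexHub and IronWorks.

58.4, 59.6

FlexHub's profit: π = (p_{FlexHub} − 4)(166 − 2p_{FlexHub} + p_{IronWorks}).
∂π/∂p_{FlexHub} = 174 − 4p_{FlexHub} + p_{IronWorks} = 0 ⇒ p_{FlexHub} = 43.5 + 0.25p_{IronWorks}.
Similarly p_{IronWorks} = 45 + 0.25p_{FlexHub}.
Solving the two reaction functions simultaneously: (1 − (0.25)(0.25))p_{FlexHub} = 43.5 + 0.25·45, so 0.9375p_{FlexHub} = 54.75 and p_{FlexHub} = 58.4.
Then p_{IronWorks} = 45 + 0.25·58.4 = 59.6.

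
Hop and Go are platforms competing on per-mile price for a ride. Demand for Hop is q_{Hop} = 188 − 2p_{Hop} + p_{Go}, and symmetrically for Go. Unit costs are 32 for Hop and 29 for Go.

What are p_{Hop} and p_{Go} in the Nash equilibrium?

83.6, 82.4

Hop's profit: π = (p_{Hop} − 32)(188 − 2p_{Hop} + p_{Go}).
∂π/∂p_{Hop} = 252 − 4p_{Hop} + p_{Go} = 0 ⇒ p_{Hop} = 63 + 0.25p_{Go}.
Similarly p_{Go} = 61.5 + 0.25p_{Hop}.
Solving the two reaction functions simultaneously: (1 − (0.25)(0.25))p_{Hop} = 63 + 0.25·61.5, so 0.9375p_{Hop} = 78.375 and p_{Hop} = 83.6.
Then p_{Go} = 61.5 + 0.25·83.6 = 82.4.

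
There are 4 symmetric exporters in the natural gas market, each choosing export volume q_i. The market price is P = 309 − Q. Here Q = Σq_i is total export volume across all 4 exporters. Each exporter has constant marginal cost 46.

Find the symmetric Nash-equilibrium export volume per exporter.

52.6

A representative exporter's profit is π_i = q_i(309 − Q) − 46q_i, with Q = q_i + Σ_{j≠i} q_j.
First-order condition: 263 − 2q_i − Σ_{j≠i} q_j = 0.
With identical exporters, set every q_j = q: then 263 − 2q − 3q = 0, i.e. q = 263/5 = 52.6.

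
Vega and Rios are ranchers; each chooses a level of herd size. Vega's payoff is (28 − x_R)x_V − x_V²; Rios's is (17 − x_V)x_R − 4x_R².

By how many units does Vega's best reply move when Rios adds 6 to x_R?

Expanding Vega's payoff: 28x_V − x_Rx_V − x_V².
∂π/∂x_V = 28 − x_R − 2x_V = 0, so x_V = 14 − 0.5x_R.
The reaction-function slope is −0.5, so a 6-unit rise in x_R moves x_V by −0.5 × 6 = −3. Vega's best response falls — the actions are strategic substitutes.

-3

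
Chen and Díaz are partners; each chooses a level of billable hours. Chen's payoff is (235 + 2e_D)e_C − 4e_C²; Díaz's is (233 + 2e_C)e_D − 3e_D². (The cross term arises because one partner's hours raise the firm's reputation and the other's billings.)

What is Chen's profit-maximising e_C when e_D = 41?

Expanding Chen's payoff: 235e_C + 2e_De_C − 4e_C².
∂π/∂e_C = 235 + 2e_D − 8e_C = 0, so e_C = 29.375 + 0.25e_D.
At e_D = 41: e_C = 29.375 + 0.25·41 = 39.625.

39.625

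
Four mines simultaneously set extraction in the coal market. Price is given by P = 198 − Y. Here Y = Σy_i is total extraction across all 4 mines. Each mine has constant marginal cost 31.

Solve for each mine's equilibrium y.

33.4

A representative mine's profit is π_i = y_i(198 − Y) − 31y_i, with Y = y_i + Σ_{j≠i} y_j.
First-order condition: 167 − 2y_i − Σ_{j≠i} y_j = 0.
In a symmetric equilibrium every mine chooses the same y, so Σ_{j≠i} y_j = 3y. The condition becomes 167 − 5y = 0, giving y = 167/5 = 33.4.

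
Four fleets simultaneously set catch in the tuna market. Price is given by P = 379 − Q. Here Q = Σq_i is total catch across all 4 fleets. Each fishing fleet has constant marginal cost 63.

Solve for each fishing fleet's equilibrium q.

A representative fishing fleet's profit is π_i = q_i(379 − Q) − 63q_i, with Q = q_i + Σ_{j≠i} q_j.
First-order condition: 316 − 2q_i − Σ_{j≠i} q_j = 0.
With identical fishing fleets, set every q_j = q: then 316 − 2q − 3q = 0, i.e. q = 316/5 = 63.2.

63.2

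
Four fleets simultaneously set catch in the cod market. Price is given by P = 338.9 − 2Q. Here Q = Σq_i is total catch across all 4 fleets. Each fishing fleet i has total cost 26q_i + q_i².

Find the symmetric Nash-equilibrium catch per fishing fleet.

A representative fishing fleet's profit is π_i = q_i(338.9 − 2Q) − 26q_i − q_i², with Q = q_i + Σ_{j≠i} q_j.
First-order condition: 312.9 − 6q_i − 2Σ_{j≠i} q_j = 0.
Imposing symmetry (q_j = q for all j) turns Σ_{j≠i} q_j into 3q, so 312.9 = 12q and q = 26.075.

26.075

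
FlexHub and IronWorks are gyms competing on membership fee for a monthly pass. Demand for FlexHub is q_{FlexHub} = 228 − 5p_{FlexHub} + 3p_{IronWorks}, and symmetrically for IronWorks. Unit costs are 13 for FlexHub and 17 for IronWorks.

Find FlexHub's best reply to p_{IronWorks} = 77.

52.4

FlexHub's profit: π = (p_{FlexHub} − 13)(228 − 5p_{FlexHub} + 3p_{IronWorks}).
∂π/∂p_{FlexHub} = 293 − 10p_{FlexHub} + 3p_{IronWorks} = 0 ⇒ p_{FlexHub} = 29.3 + 0.3p_{IronWorks}.
At p_{IronWorks} = 77: p_{FlexHub} = 29.3 + 0.3·77 = 52.4.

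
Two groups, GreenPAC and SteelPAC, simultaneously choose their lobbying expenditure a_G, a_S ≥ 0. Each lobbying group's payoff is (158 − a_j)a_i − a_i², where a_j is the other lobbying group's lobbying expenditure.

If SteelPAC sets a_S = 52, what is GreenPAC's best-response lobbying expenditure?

GreenPAC's payoff is (158 − a_S)a_G − a_G².
∂π/∂a_G = 158 − a_S − 2a_G = 0, so a_G = 79 − 0.5a_S.
At a_S = 52: a_G = 79 − 0.5·52 = 53.

53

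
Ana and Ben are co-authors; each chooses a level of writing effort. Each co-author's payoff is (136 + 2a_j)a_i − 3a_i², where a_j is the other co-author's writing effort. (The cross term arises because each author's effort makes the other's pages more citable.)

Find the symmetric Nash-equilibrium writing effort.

Ana's payoff is (136 + 2a_B)a_A − 3a_A².
∂π/∂a_A = 136 + 2a_B − 6a_A = 0, so a_A = 68/3 + (1/3)a_B.
Setting a_A = a_B in the reaction function: a_A = 68/3 + (1/3)a_A, so a_A = (68/3) / (2/3) = 34.

34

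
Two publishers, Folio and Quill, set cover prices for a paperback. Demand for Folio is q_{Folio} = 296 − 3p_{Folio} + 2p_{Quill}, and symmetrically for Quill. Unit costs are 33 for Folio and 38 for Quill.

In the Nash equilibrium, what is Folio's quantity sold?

Folio's profit: π = (p_{Folio} − 33)(296 − 3p_{Folio} + 2p_{Quill}).
∂π/∂p_{Folio} = 395 − 6p_{Folio} + 2p_{Quill} = 0 ⇒ p_{Folio} = 395/6 + (1/3)p_{Quill}.
Similarly p_{Quill} = 205/3 + (1/3)p_{Folio}.
Plugging p_{Quill} into Folio's best response: p_{Folio} = 395/6 + (1/3)(205/3 + (1/3)p_{Folio}) ⇒ (8/9)p_{Folio} = 1595/18, so p_{Folio} = 99.6875.
Then p_{Quill} = 205/3 + (1/3)·99.6875 = 101.5625.
q_{Folio} = 296 − 3·99.6875 + 2·101.5625 = 200.0625.

200.0625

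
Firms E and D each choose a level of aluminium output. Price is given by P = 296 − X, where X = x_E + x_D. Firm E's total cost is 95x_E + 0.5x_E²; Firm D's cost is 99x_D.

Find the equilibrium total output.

119

Firm E's profit: π = x_E(296 − (x_E + x_D)) − 95x_E − 0.5x_E².
∂π/∂x_E = 201 − 3x_E − x_D = 0, so x_E = 67 − (1/3)x_D.
For D: ∂π/∂x_D = 197 − 2x_D − x_E = 0 ⇒ x_D = 98.5 − 0.5x_E.
Solving the two reaction functions simultaneously: (1 − (−1/3)(−0.5))x_E = 67 − (1/3)·98.5, so (5/6)x_E = 205/6 and x_E = 41.
Then x_D = 98.5 − 0.5·41 = 78.
Total output: 41 + 78 = 119.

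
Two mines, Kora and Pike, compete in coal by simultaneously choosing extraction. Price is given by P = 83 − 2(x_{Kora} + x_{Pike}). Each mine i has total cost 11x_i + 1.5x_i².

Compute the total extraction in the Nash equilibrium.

Mine Kora's profit: π = x_{Kora}(83 − 2(x_{Kora} + x_{Pike})) − 11x_{Kora} − 1.5x_{Kora}².
∂π/∂x_{Kora} = 72 − 7x_{Kora} − 2x_{Pike} = 0, so x_{Kora} = 72/7 − (2/7)x_{Pike}.
By symmetry x_{Pike} = x_{Kora}; substituting into the reaction function, (9/7)x_{Kora} = 72/7 and x_{Kora} = 8.
Total extraction: 8 + 8 = 16.

16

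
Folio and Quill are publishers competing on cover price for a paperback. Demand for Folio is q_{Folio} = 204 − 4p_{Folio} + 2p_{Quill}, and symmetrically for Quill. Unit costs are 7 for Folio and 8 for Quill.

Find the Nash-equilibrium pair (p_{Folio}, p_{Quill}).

38.8, 39.2

Folio's profit: π = (p_{Folio} − 7)(204 − 4p_{Folio} + 2p_{Quill}).
∂π/∂p_{Folio} = 232 − 8p_{Folio} + 2p_{Quill} = 0 ⇒ p_{Folio} = 29 + 0.25p_{Quill}.
Similarly p_{Quill} = 29.5 + 0.25p_{Folio}.
Plugging p_{Quill} into Folio's best response: p_{Folio} = 29 + 0.25(29.5 + 0.25p_{Folio}) ⇒ 0.9375p_{Folio} = 36.375, so p_{Folio} = 38.8.
Then p_{Quill} = 29.5 + 0.25·38.8 = 39.2.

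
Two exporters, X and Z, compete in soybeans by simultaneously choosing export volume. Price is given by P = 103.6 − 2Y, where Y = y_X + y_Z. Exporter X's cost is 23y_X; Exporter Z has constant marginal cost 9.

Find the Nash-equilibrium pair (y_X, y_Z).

Exporter X's profit: π = y_X(103.6 − 2(y_X + y_Z)) − 23y_X.
∂π/∂y_X = 80.6 − 4y_X − 2y_Z = 0, so y_X = 20.15 − 0.5y_Z.
By the same steps for Z: y_Z = 23.65 − 0.5y_X.
Plugging y_Z into X's best response: y_X = 20.15 − 0.5(23.65 − 0.5y_X) ⇒ 0.75y_X = 8.325, so y_X = 11.1.
Then y_Z = 23.65 − 0.5·11.1 = 18.1.

11.1, 18.1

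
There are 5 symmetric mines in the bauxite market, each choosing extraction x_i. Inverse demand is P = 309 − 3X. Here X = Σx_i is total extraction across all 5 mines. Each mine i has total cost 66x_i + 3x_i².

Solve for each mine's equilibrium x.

10.125

A representative mine's profit is π_i = x_i(309 − 3X) − 66x_i − 3x_i², with X = x_i + Σ_{j≠i} x_j.
First-order condition: 243 − 12x_i − 3Σ_{j≠i} x_j = 0.
In a symmetric equilibrium every mine chooses the same x, so Σ_{j≠i} x_j = 4x. The condition becomes 243 − 24x = 0, giving x = 243/24 = 10.125.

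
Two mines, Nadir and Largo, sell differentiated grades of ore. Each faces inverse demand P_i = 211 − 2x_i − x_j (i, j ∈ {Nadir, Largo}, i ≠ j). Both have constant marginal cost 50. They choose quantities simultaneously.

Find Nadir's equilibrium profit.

Mine Nadir's profit: π = x_{Nadir}(211 − 2x_{Nadir} − x_{Largo}) − 50x_{Nadir}.
∂π/∂x_{Nadir} = 161 − 4x_{Nadir} − x_{Largo} = 0 ⇒ x_{Nadir} = 40.25 − 0.25x_{Largo}.
By symmetry x_{Largo} = x_{Nadir}; substituting into the reaction function, 1.25x_{Nadir} = 40.25 and x_{Nadir} = 32.2.
P_{Nadir} = 211 − 2·32.2 − 32.2 = 114.4.
Profit = (114.4 − 50)·32.2 = 2073.68.

2073.68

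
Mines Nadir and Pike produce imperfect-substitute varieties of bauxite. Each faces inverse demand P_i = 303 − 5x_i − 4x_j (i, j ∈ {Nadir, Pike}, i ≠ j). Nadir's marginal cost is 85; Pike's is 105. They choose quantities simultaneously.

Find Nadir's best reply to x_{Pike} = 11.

17.4

Mine Nadir's profit: π = x_{Nadir}(303 − 5x_{Nadir} − 4x_{Pike}) − 85x_{Nadir}.
∂π/∂x_{Nadir} = 218 − 10x_{Nadir} − 4x_{Pike} = 0 ⇒ x_{Nadir} = 21.8 − 0.4x_{Pike}.
At x_{Pike} = 11: x_{Nadir} = 21.8 − 0.4·11 = 17.4.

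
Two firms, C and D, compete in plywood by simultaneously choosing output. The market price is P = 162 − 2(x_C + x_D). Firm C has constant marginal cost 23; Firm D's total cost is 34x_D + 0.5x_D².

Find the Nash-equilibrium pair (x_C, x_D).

27.4375, 14.625

Firm C's profit: π = x_C(162 − 2(x_C + x_D)) − 23x_C.
∂π/∂x_C = 139 − 4x_C − 2x_D = 0, so x_C = 34.75 − 0.5x_D.
For D: ∂π/∂x_D = 128 − 5x_D − 2x_C = 0 ⇒ x_D = 25.6 − 0.4x_C.
Solving the two reaction functions simultaneously: (1 − (−0.5)(−0.4))x_C = 34.75 − 0.5·25.6, so 0.8x_C = 21.95 and x_C = 27.4375.
Then x_D = 25.6 − 0.4·27.4375 = 14.625.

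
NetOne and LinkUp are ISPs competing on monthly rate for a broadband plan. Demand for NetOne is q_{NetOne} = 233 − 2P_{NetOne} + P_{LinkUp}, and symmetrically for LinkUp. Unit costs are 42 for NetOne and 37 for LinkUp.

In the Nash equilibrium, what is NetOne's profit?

NetOne's profit: π = (P_{NetOne} − 42)(233 − 2P_{NetOne} + P_{LinkUp}).
∂π/∂P_{NetOne} = 317 − 4P_{NetOne} + P_{LinkUp} = 0 ⇒ P_{NetOne} = 79.25 + 0.25P_{LinkUp}.
Similarly P_{LinkUp} = 76.75 + 0.25P_{NetOne}.
Substituting the second reaction function into the first: P_{NetOne} = 79.25 + 0.25(76.75 + 0.25P_{NetOne}), which gives 0.9375P_{NetOne} = 98.4375 ⇒ P_{NetOne} = 105.
Then P_{LinkUp} = 76.75 + 0.25·105 = 103.
q_{NetOne} = 233 − 2·105 + 103 = 126.
Profit = (105 − 42)·126 = 7938.

7938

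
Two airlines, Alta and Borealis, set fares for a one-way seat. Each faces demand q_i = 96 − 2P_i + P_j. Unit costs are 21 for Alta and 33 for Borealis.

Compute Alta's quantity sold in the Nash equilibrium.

Alta's profit: π = (P_{Alta} − 21)(96 − 2P_{Alta} + P_{Borealis}).
∂π/∂P_{Alta} = 138 − 4P_{Alta} + P_{Borealis} = 0 ⇒ P_{Alta} = 34.5 + 0.25P_{Borealis}.
Similarly P_{Borealis} = 40.5 + 0.25P_{Alta}.
Substituting the second reaction function into the first: P_{Alta} = 34.5 + 0.25(40.5 + 0.25P_{Alta}), which gives 0.9375P_{Alta} = 44.625 ⇒ P_{Alta} = 47.6.
Then P_{Borealis} = 40.5 + 0.25·47.6 = 52.4.
q_{Alta} = 96 − 2·47.6 + 52.4 = 53.2.

53.2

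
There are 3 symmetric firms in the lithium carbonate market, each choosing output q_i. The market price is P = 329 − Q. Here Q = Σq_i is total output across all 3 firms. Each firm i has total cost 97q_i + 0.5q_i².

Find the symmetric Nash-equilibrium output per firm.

A representative firm's profit is π_i = q_i(329 − Q) − 97q_i − 0.5q_i², with Q = q_i + Σ_{j≠i} q_j.
First-order condition: 232 − 3q_i − Σ_{j≠i} q_j = 0.
Imposing symmetry (q_j = q for all j) turns Σ_{j≠i} q_j into 2q, so 232 = 5q and q = 46.4.

46.4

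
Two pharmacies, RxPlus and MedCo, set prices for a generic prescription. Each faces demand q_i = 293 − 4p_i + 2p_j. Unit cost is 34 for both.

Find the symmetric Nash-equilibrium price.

71.5

RxPlus's profit: π = (p_{RxPlus} − 34)(293 − 4p_{RxPlus} + 2p_{MedCo}).
∂π/∂p_{RxPlus} = 429 − 8p_{RxPlus} + 2p_{MedCo} = 0 ⇒ p_{RxPlus} = 53.625 + 0.25p_{MedCo}.
The game is symmetric, so in equilibrium p_{MedCo} = p_{RxPlus}: the reaction function gives 0.75p_{RxPlus} = 53.625, hence p_{RxPlus} = 71.5.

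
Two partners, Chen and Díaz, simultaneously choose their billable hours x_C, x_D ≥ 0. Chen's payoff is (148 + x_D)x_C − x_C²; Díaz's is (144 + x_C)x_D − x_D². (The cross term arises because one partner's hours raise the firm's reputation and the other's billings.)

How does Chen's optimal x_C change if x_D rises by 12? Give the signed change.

6

Expanding Chen's payoff: 148x_C + x_Dx_C − x_C².
∂π/∂x_C = 148 + x_D − 2x_C = 0, so x_C = 74 + 0.5x_D.
The reaction-function slope is 0.5, so a 12-unit rise in x_D moves x_C by 0.5 × 12 = 6. Chen's best response rises — the actions are strategic complements.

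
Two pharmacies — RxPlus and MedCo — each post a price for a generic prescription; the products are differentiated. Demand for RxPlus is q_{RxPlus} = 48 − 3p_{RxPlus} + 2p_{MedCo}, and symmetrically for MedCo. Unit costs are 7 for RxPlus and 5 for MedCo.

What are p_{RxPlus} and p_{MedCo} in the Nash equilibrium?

RxPlus's profit: π = (p_{RxPlus} − 7)(48 − 3p_{RxPlus} + 2p_{MedCo}).
∂π/∂p_{RxPlus} = 69 − 6p_{RxPlus} + 2p_{MedCo} = 0 ⇒ p_{RxPlus} = 11.5 + (1/3)p_{MedCo}.
Similarly p_{MedCo} = 10.5 + (1/3)p_{RxPlus}.
Substituting the second reaction function into the first: p_{RxPlus} = 11.5 + (1/3)(10.5 + (1/3)p_{RxPlus}), which gives (8/9)p_{RxPlus} = 15 ⇒ p_{RxPlus} = 16.875.
Then p_{MedCo} = 10.5 + (1/3)·16.875 = 16.125.

16.875, 16.125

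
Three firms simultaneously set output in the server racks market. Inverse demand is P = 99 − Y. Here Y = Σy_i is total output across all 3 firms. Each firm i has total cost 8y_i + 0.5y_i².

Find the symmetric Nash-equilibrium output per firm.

A representative firm's profit is π_i = y_i(99 − Y) − 8y_i − 0.5y_i², with Y = y_i + Σ_{j≠i} y_j.
First-order condition: 91 − 3y_i − Σ_{j≠i} y_j = 0.
In a symmetric equilibrium every firm chooses the same y, so Σ_{j≠i} y_j = 2y. The condition becomes 91 − 5y = 0, giving y = 91/5 = 18.2.

18.2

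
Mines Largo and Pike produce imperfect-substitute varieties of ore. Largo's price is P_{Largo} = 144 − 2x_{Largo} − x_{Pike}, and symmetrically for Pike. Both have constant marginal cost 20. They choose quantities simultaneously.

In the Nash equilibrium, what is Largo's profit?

Mine Largo's profit: π = x_{Largo}(144 − 2x_{Largo} − x_{Pike}) − 20x_{Largo}.
∂π/∂x_{Largo} = 124 − 4x_{Largo} − x_{Pike} = 0 ⇒ x_{Largo} = 31 − 0.25x_{Pike}.
The game is symmetric, so in equilibrium x_{Pike} = x_{Largo}: the reaction function gives 1.25x_{Largo} = 31, hence x_{Largo} = 24.8.
P_{Largo} = 144 − 2·24.8 − 24.8 = 69.6.
Profit = (69.6 − 20)·24.8 = 1230.08.

1230.08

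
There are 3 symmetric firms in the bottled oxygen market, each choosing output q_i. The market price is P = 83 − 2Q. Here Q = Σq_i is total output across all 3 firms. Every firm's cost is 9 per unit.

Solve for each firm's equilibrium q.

A representative firm's profit is π_i = q_i(83 − 2Q) − 9q_i, with Q = q_i + Σ_{j≠i} q_j.
First-order condition: 74 − 4q_i − 2Σ_{j≠i} q_j = 0.
With identical firms, set every q_j = q: then 74 − 4q − 4q = 0, i.e. q = 74/8 = 9.25.

9.25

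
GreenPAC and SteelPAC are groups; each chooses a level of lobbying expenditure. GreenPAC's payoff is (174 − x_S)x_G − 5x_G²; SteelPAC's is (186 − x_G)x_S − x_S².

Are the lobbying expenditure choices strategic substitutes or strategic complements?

strategic substitutes

Expanding GreenPAC's payoff: 174x_G − x_Sx_G − 5x_G².
∂π/∂x_G = 174 − x_S − 10x_G = 0, so x_G = 17.4 − 0.1x_S.
The best-response slope dx_G/dx_S = −0.1 < 0: the reaction function is downward-sloping, so the choices are strategic substitutes.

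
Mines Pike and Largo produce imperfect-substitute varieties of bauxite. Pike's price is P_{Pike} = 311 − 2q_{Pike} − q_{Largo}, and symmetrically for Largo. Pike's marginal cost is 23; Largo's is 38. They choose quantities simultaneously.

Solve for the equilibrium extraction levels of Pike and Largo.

58.6, 53.6

Mine Pike's profit: π = q_{Pike}(311 − 2q_{Pike} − q_{Largo}) − 23q_{Pike}.
∂π/∂q_{Pike} = 288 − 4q_{Pike} − q_{Largo} = 0 ⇒ q_{Pike} = 72 − 0.25q_{Largo}.
Similarly q_{Largo} = 68.25 − 0.25q_{Pike}.
Plugging q_{Largo} into Pike's best response: q_{Pike} = 72 − 0.25(68.25 − 0.25q_{Pike}) ⇒ 0.9375q_{Pike} = 54.9375, so q_{Pike} = 58.6.
Then q_{Largo} = 68.25 − 0.25·58.6 = 53.6.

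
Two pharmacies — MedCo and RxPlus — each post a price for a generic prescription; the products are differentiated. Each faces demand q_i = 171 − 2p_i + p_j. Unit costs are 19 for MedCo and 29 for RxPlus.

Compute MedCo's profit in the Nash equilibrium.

MedCo's profit: π = (p_{MedCo} − 19)(171 − 2p_{MedCo} + p_{RxPlus}).
∂π/∂p_{MedCo} = 209 − 4p_{MedCo} + p_{RxPlus} = 0 ⇒ p_{MedCo} = 52.25 + 0.25p_{RxPlus}.
Similarly p_{RxPlus} = 57.25 + 0.25p_{MedCo}.
Substituting the second reaction function into the first: p_{MedCo} = 52.25 + 0.25(57.25 + 0.25p_{MedCo}), which gives 0.9375p_{MedCo} = 66.5625 ⇒ p_{MedCo} = 71.
Then p_{RxPlus} = 57.25 + 0.25·71 = 75.
q_{MedCo} = 171 − 2·71 + 75 = 104.
Profit = (71 − 19)·104 = 5408.

5408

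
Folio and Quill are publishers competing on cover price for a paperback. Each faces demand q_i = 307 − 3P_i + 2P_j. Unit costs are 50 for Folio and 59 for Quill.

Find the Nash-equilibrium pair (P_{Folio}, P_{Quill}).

115.9375, 119.3125

Folio's profit: π = (P_{Folio} − 50)(307 − 3P_{Folio} + 2P_{Quill}).
∂π/∂P_{Folio} = 457 − 6P_{Folio} + 2P_{Quill} = 0 ⇒ P_{Folio} = 457/6 + (1/3)P_{Quill}.
Similarly P_{Quill} = 242/3 + (1/3)P_{Folio}.
Substituting the second reaction function into the first: P_{Folio} = 457/6 + (1/3)(242/3 + (1/3)P_{Folio}), which gives (8/9)P_{Folio} = 1855/18 ⇒ P_{Folio} = 115.9375.
Then P_{Quill} = 242/3 + (1/3)·115.9375 = 119.3125.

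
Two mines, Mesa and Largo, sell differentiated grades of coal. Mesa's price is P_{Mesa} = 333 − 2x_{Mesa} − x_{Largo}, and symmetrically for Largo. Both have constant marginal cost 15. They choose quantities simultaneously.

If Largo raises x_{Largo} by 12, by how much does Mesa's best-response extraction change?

Mine Mesa's profit: π = x_{Mesa}(333 − 2x_{Mesa} − x_{Largo}) − 15x_{Mesa}.
∂π/∂x_{Mesa} = 318 − 4x_{Mesa} − x_{Largo} = 0 ⇒ x_{Mesa} = 79.5 − 0.25x_{Largo}.
The reaction-function slope is −0.25, so a 12-unit rise in x_{Largo} moves x_{Mesa} by −0.25 × 12 = −3. Mesa's best response falls — the actions are strategic substitutes.

-3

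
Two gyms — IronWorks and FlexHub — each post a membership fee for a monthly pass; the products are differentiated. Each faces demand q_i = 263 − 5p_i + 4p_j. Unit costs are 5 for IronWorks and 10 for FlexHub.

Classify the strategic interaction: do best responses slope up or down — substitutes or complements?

IronWorks's profit: π = (p_{IronWorks} − 5)(263 − 5p_{IronWorks} + 4p_{FlexHub}).
∂π/∂p_{IronWorks} = 288 − 10p_{IronWorks} + 4p_{FlexHub} = 0 ⇒ p_{IronWorks} = 28.8 + 0.4p_{FlexHub}.
The best-response slope dp_{IronWorks}/dp_{FlexHub} = 0.4 > 0: the reaction function is upward-sloping, so the choices are strategic complements.

strategic complements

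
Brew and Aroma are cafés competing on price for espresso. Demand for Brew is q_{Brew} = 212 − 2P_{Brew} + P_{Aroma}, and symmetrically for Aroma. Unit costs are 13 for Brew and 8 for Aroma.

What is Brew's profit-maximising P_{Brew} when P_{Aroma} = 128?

91.5

Brew's profit: π = (P_{Brew} − 13)(212 − 2P_{Brew} + P_{Aroma}).
∂π/∂P_{Brew} = 238 − 4P_{Brew} + P_{Aroma} = 0 ⇒ P_{Brew} = 59.5 + 0.25P_{Aroma}.
At P_{Aroma} = 128: P_{Brew} = 59.5 + 0.25·128 = 91.5.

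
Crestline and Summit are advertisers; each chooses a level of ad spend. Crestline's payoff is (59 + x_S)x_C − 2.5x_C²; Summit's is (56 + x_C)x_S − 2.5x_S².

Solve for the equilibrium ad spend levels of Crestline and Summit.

Expanding Crestline's payoff: 59x_C + x_Sx_C − 2.5x_C².
∂π/∂x_C = 59 + x_S − 5x_C = 0, so x_C = 11.8 + 0.2x_S.
Likewise for Summit: x_S = 11.2 + 0.2x_C.
Plugging x_S into Crestline's best response: x_C = 11.8 + 0.2(11.2 + 0.2x_C) ⇒ 0.96x_C = 14.04, so x_C = 14.625.
Then x_S = 11.2 + 0.2·14.625 = 14.125.

14.625, 14.125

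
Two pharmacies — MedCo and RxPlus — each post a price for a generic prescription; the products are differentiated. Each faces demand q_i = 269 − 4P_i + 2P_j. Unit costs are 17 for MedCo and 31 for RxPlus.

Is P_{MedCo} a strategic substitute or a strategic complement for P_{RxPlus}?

MedCo's profit: π = (P_{MedCo} − 17)(269 − 4P_{MedCo} + 2P_{RxPlus}).
∂π/∂P_{MedCo} = 337 − 8P_{MedCo} + 2P_{RxPlus} = 0 ⇒ P_{MedCo} = 42.125 + 0.25P_{RxPlus}.
The best-response slope dP_{MedCo}/dP_{RxPlus} = 0.25 > 0: the reaction function is upward-sloping, so the choices are strategic complements.

strategic complements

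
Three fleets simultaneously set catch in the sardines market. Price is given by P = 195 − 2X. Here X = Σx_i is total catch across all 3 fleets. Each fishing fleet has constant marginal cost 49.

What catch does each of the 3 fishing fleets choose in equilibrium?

A representative fishing fleet's profit is π_i = x_i(195 − 2X) − 49x_i, with X = x_i + Σ_{j≠i} x_j.
First-order condition: 146 − 4x_i − 2Σ_{j≠i} x_j = 0.
With identical fishing fleets, set every x_j = x: then 146 − 4x − 4x = 0, i.e. x = 146/8 = 18.25.

18.25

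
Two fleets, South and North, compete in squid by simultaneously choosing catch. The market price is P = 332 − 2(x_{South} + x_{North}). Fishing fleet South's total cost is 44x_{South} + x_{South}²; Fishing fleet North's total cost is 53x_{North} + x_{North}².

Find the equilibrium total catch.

70.875

Fishing fleet South's profit: π = x_{South}(332 − 2(x_{South} + x_{North})) − 44x_{South} − x_{South}².
∂π/∂x_{South} = 288 − 6x_{South} − 2x_{North} = 0, so x_{South} = 48 − (1/3)x_{North}.
By the same steps for North: x_{North} = 46.5 − (1/3)x_{South}.
Plugging x_{North} into South's best response: x_{South} = 48 − (1/3)(46.5 − (1/3)x_{South}) ⇒ (8/9)x_{South} = 32.5, so x_{South} = 36.5625.
Then x_{North} = 46.5 − (1/3)·36.5625 = 34.3125.
Total catch: 36.5625 + 34.3125 = 70.875.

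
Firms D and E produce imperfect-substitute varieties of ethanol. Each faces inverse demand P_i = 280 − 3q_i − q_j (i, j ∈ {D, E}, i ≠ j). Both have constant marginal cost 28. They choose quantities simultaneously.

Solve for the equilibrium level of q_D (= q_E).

Firm D's profit: π = q_D(280 − 3q_D − q_E) − 28q_D.
∂π/∂q_D = 252 − 6q_D − q_E = 0 ⇒ q_D = 42 − (1/6)q_E.
By symmetry q_E = q_D; substituting into the reaction function, (7/6)q_D = 42 and q_D = 36.

36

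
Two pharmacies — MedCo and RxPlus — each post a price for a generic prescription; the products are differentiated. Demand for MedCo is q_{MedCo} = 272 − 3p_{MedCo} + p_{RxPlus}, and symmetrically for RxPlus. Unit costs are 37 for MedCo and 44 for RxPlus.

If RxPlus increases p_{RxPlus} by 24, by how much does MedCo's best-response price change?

MedCo's profit: π = (p_{MedCo} − 37)(272 − 3p_{MedCo} + p_{RxPlus}).
∂π/∂p_{MedCo} = 383 − 6p_{MedCo} + p_{RxPlus} = 0 ⇒ p_{MedCo} = 383/6 + (1/6)p_{RxPlus}.
The reaction-function slope is 1/6, so a 24-unit rise in p_{RxPlus} moves p_{MedCo} by 1/6 × 24 = 4. MedCo's best response rises — the actions are strategic complements.

4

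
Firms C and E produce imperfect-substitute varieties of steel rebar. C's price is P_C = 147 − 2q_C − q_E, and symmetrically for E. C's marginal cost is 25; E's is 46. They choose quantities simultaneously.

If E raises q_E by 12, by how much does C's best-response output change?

Firm C's profit: π = q_C(147 − 2q_C − q_E) − 25q_C.
∂π/∂q_C = 122 − 4q_C − q_E = 0 ⇒ q_C = 30.5 − 0.25q_E.
The reaction-function slope is −0.25, so a 12-unit rise in q_E moves q_C by −0.25 × 12 = −3. C's best response falls — the actions are strategic substitutes.

-3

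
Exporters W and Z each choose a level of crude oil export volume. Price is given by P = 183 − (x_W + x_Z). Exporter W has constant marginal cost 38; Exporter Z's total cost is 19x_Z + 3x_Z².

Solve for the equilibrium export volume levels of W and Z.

66.4, 12.2

Exporter W's profit: π = x_W(183 − (x_W + x_Z)) − 38x_W.
∂π/∂x_W = 145 − 2x_W − x_Z = 0, so x_W = 72.5 − 0.5x_Z.
For Z: ∂π/∂x_Z = 164 − 8x_Z − x_W = 0 ⇒ x_Z = 20.5 − 0.125x_W.
Substituting the second reaction function into the first: x_W = 72.5 − 0.5(20.5 − 0.125x_W), which gives 0.9375x_W = 62.25 ⇒ x_W = 66.4.
Then x_Z = 20.5 − 0.125·66.4 = 12.2.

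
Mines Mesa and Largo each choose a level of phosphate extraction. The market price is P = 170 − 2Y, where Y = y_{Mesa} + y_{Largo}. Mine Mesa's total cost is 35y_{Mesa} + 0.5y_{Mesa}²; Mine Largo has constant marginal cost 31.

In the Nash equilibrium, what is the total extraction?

42.9375

Mine Mesa's profit: π = y_{Mesa}(170 − 2(y_{Mesa} + y_{Largo})) − 35y_{Mesa} − 0.5y_{Mesa}².
∂π/∂y_{Mesa} = 135 − 5y_{Mesa} − 2y_{Largo} = 0, so y_{Mesa} = 27 − 0.4y_{Largo}.
For Largo: ∂π/∂y_{Largo} = 139 − 4y_{Largo} − 2y_{Mesa} = 0 ⇒ y_{Largo} = 34.75 − 0.5y_{Mesa}.
Solving the two reaction functions simultaneously: (1 − (−0.4)(−0.5))y_{Mesa} = 27 − 0.4·34.75, so 0.8y_{Mesa} = 13.1 and y_{Mesa} = 16.375.
Then y_{Largo} = 34.75 − 0.5·16.375 = 26.5625.
Total extraction: 16.375 + 26.5625 = 42.9375.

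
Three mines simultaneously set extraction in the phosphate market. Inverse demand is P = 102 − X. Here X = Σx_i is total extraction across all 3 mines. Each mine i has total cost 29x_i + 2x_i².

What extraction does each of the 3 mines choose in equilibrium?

A representative mine's profit is π_i = x_i(102 − X) − 29x_i − 2x_i², with X = x_i + Σ_{j≠i} x_j.
First-order condition: 73 − 6x_i − Σ_{j≠i} x_j = 0.
With identical mines, set every x_j = x: then 73 − 6x − 2x = 0, i.e. x = 73/8 = 9.125.

9.125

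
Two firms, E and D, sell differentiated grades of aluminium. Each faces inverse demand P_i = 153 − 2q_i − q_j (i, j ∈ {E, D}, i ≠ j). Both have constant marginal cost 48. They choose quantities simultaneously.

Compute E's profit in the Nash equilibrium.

882

Firm E's profit: π = q_E(153 − 2q_E − q_D) − 48q_E.
∂π/∂q_E = 105 − 4q_E − q_D = 0 ⇒ q_E = 26.25 − 0.25q_D.
By symmetry q_D = q_E; substituting into the reaction function, 1.25q_E = 26.25 and q_E = 21.
P_E = 153 − 2·21 − 21 = 90.
Profit = (90 − 48)·21 = 882.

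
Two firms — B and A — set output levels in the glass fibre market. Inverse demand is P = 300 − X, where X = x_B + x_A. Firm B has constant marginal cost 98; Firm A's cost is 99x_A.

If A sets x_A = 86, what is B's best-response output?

58

Firm B's profit: π = x_B(300 − (x_B + x_A)) − 98x_B.
∂π/∂x_B = 202 − 2x_B − x_A = 0, so x_B = 101 − 0.5x_A.
At x_A = 86: x_B = 101 − 0.5·86 = 58.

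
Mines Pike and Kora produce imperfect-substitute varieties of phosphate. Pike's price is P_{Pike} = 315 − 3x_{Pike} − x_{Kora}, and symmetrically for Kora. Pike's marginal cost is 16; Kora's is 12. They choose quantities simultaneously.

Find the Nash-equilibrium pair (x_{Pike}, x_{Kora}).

Mine Pike's profit: π = x_{Pike}(315 − 3x_{Pike} − x_{Kora}) − 16x_{Pike}.
∂π/∂x_{Pike} = 299 − 6x_{Pike} − x_{Kora} = 0 ⇒ x_{Pike} = 299/6 − (1/6)x_{Kora}.
Similarly x_{Kora} = 50.5 − (1/6)x_{Pike}.
Plugging x_{Kora} into Pike's best response: x_{Pike} = 299/6 − (1/6)(50.5 − (1/6)x_{Pike}) ⇒ (35/36)x_{Pike} = 497/12, so x_{Pike} = 42.6.
Then x_{Kora} = 50.5 − (1/6)·42.6 = 43.4.

42.6, 43.4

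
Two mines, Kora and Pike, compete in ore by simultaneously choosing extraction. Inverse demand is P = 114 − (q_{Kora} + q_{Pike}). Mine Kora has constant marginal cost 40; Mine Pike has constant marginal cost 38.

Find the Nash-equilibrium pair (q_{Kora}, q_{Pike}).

24, 26

Mine Kora's profit: π = q_{Kora}(114 − (q_{Kora} + q_{Pike})) − 40q_{Kora}.
∂π/∂q_{Kora} = 74 − 2q_{Kora} − q_{Pike} = 0, so q_{Kora} = 37 − 0.5q_{Pike}.
By the same steps for Pike: q_{Pike} = 38 − 0.5q_{Kora}.
Plugging q_{Pike} into Kora's best response: q_{Kora} = 37 − 0.5(38 − 0.5q_{Kora}) ⇒ 0.75q_{Kora} = 18, so q_{Kora} = 24.
Then q_{Pike} = 38 − 0.5·24 = 26.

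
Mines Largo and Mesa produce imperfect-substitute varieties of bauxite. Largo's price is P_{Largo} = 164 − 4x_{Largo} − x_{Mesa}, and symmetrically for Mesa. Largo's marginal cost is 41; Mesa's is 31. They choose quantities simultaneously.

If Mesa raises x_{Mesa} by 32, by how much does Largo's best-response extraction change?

Mine Largo's profit: π = x_{Largo}(164 − 4x_{Largo} − x_{Mesa}) − 41x_{Largo}.
∂π/∂x_{Largo} = 123 − 8x_{Largo} − x_{Mesa} = 0 ⇒ x_{Largo} = 15.375 − 0.125x_{Mesa}.
The reaction-function slope is −0.125, so a 32-unit rise in x_{Mesa} moves x_{Largo} by −0.125 × 32 = −4. Largo's best response falls — the actions are strategic substitutes.

-4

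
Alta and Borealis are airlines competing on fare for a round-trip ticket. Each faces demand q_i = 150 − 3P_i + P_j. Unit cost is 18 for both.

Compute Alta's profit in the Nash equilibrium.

1559.52

Alta's profit: π = (P_{Alta} − 18)(150 − 3P_{Alta} + P_{Borealis}).
∂π/∂P_{Alta} = 204 − 6P_{Alta} + P_{Borealis} = 0 ⇒ P_{Alta} = 34 + (1/6)P_{Borealis}.
The game is symmetric, so in equilibrium P_{Borealis} = P_{Alta}: the reaction function gives (5/6)P_{Alta} = 34, hence P_{Alta} = 40.8.
q_{Alta} = 150 − 3·40.8 + 40.8 = 68.4.
Profit = (40.8 − 18)·68.4 = 1559.52.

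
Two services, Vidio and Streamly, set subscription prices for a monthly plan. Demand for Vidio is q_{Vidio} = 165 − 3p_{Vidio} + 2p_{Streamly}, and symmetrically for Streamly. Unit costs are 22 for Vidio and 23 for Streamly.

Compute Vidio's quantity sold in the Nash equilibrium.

107.8125

Vidio's profit: π = (p_{Vidio} − 22)(165 − 3p_{Vidio} + 2p_{Streamly}).
∂π/∂p_{Vidio} = 231 − 6p_{Vidio} + 2p_{Streamly} = 0 ⇒ p_{Vidio} = 38.5 + (1/3)p_{Streamly}.
Similarly p_{Streamly} = 39 + (1/3)p_{Vidio}.
Plugging p_{Streamly} into Vidio's best response: p_{Vidio} = 38.5 + (1/3)(39 + (1/3)p_{Vidio}) ⇒ (8/9)p_{Vidio} = 51.5, so p_{Vidio} = 57.9375.
Then p_{Streamly} = 39 + (1/3)·57.9375 = 58.3125.
q_{Vidio} = 165 − 3·57.9375 + 2·58.3125 = 107.8125.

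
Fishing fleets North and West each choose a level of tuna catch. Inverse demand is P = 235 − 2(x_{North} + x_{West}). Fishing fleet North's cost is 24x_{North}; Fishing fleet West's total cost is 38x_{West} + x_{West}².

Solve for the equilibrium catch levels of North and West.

Fishing fleet North's profit: π = x_{North}(235 − 2(x_{North} + x_{West})) − 24x_{North}.
∂π/∂x_{North} = 211 − 4x_{North} − 2x_{West} = 0, so x_{North} = 52.75 − 0.5x_{West}.
For West: ∂π/∂x_{West} = 197 − 6x_{West} − 2x_{North} = 0 ⇒ x_{West} = 197/6 − (1/3)x_{North}.
Solving the two reaction functions simultaneously: (1 − (−0.5)(−1/3))x_{North} = 52.75 − 0.5·(197/6), so (5/6)x_{North} = 109/3 and x_{North} = 43.6.
Then x_{West} = 197/6 − (1/3)·43.6 = 18.3.

43.6, 18.3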